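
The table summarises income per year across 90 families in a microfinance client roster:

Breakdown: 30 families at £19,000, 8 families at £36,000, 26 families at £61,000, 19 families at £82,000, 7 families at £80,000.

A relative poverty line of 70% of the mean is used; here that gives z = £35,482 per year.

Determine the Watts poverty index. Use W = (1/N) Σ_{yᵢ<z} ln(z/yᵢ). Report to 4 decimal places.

0.2082

Below the line: 30×£19,000 (q = 30 of N = 90).
Log gaps: ln(35482/19000) = 0.6246 (×30).
W = 18.737596 / 90 = 0.2082.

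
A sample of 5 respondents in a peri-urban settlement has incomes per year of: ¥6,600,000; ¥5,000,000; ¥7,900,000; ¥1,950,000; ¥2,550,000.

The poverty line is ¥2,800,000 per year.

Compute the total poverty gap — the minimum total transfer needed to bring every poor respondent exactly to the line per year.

¥1,100,000

Below the line: ¥1,950,000, ¥2,550,000 (q = 2 of N = 5).
Individual gaps: 2800000−1950000 = 850000; 2800000−2550000 = 250000.
Aggregate gap = ¥1,100,000.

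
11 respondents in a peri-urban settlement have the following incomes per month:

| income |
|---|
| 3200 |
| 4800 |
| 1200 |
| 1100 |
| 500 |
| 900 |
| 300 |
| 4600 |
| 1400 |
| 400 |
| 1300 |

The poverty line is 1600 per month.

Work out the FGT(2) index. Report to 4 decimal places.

0.1907

Below z: 300, 400, 500, 900, 1100, 1200, 1300, 1400 (q = 8 of N = 11).
Shortfall ratios: (1600−300)/1600 = 0.8125; (1600−400)/1600 = 0.7500; (1600−500)/1600 = 0.6875; (1600−900)/1600 = 0.4375; (1600−1100)/1600 = 0.3125; (1600−1200)/1600 = 0.2500; (1600−1300)/1600 = 0.1875; (1600−1400)/1600 = 0.1250.
Squared: 0.6602; 0.5625; 0.4727; 0.1914; 0.0977; 0.0625; 0.0352; 0.0156.
Sum = 2.097656; P₂ = 2.097656 / 11 = 0.1907.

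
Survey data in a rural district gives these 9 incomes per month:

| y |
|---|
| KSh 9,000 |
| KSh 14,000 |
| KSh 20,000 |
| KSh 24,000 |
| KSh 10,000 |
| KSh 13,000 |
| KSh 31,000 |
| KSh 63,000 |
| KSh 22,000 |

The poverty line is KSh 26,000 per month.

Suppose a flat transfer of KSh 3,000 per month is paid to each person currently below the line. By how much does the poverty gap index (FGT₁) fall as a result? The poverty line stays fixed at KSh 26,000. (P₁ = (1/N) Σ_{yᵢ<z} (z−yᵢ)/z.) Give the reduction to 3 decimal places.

Before: below the line — KSh 9,000, KSh 10,000, KSh 13,000, KSh 14,000, KSh 20,000, KSh 22,000, KSh 24,000; poverty gap index (FGT₁) = 0.29915.
After the KSh 3,000 transfer: below the line — KSh 12,000, KSh 13,000, KSh 16,000, KSh 17,000, KSh 23,000, KSh 25,000; poverty gap index (FGT₁) = 0.21368.
Reduction = 0.29915 − 0.21368 = 0.085.

0.085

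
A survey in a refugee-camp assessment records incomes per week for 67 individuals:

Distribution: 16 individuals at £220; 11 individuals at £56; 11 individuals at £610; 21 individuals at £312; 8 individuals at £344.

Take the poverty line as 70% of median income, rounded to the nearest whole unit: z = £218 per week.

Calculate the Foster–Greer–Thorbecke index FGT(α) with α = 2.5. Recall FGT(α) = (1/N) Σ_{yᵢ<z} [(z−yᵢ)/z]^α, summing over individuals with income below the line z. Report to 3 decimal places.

Incomes under z: 11×£56 (q = 11 of N = 67).
Gap ratios (z−y)/z: (218−56)/218 = 0.7431 (×11).
Raised to α = 2.5: 0.47604 (×11).
Sum = 5.236474; FGT(2.5) = 5.236474 / 67 = 0.078.

0.078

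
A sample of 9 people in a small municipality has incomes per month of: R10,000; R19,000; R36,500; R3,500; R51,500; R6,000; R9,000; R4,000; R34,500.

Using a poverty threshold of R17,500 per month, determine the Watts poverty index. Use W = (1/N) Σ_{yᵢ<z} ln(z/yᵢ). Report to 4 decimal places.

Incomes under z: R3,500, R4,000, R6,000, R9,000, R10,000 (q = 5 of N = 9).
ln(z/y) terms: ln(17500/3500) = 1.6094; ln(17500/4000) = 1.4759; ln(17500/6000) = 1.0704; ln(17500/9000) = 0.6650; ln(17500/10000) = 0.5596.
W = 5.380378 / 9 = 0.5978.

0.5978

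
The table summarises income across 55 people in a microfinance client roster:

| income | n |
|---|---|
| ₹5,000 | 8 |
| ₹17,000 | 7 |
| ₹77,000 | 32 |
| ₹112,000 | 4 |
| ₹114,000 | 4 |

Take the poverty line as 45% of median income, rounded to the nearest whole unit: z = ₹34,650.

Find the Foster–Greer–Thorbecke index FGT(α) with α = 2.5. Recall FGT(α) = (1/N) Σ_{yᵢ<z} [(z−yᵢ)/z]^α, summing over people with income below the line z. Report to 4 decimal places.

Below z: 8×₹5,000, 7×₹17,000 (q = 15 of N = 55).
Gap ratios (z−y)/z: (34650−5000)/34650 = 0.8557 (×8); (34650−17000)/34650 = 0.5094 (×7).
Raised to α = 2.5: 0.67734 (×8); 0.18518 (×7).
Sum = 6.714970; FGT(2.5) = 6.714970 / 55 = 0.1221.

0.1221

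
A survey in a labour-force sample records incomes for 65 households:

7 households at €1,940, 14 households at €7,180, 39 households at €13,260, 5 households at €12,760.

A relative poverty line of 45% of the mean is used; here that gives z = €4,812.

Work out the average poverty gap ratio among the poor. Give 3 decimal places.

Below the line: 7×€1,940 (q = 7 of N = 65).
Shortfall ratios (z−y)/z: 0.5968 (×7); sum = 4.177889.
I averages over the q = 7 poor units only: 4.177889 / 7 = 0.597.

0.597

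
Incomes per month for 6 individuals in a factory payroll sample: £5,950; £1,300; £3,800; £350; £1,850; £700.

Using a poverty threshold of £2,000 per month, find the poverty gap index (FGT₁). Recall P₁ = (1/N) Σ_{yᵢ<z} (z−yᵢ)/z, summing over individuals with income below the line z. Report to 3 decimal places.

Poor units: £350, £700, £1,300, £1,850 (q = 4 of N = 6).
Normalized shortfalls: (2000−350)/2000 = 0.8250; (2000−700)/2000 = 0.6500; (2000−1300)/2000 = 0.3500; (2000−1850)/2000 = 0.0750.
Σ = 1.900000. Dividing by the full population N = 6 gives P₁ = 0.317.

0.317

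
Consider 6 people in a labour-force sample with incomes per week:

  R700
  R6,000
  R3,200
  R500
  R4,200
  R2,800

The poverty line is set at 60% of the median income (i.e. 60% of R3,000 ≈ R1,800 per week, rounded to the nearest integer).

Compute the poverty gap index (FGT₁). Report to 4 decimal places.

0.2222

Poor units: R500, R700 (q = 2 of N = 6).
Gap ratios (z−y)/z: (1800−500)/1800 = 0.7222; (1800−700)/1800 = 0.6111.
Sum of shortfalls = 1.333333; P₁ averages over all N: 1.333333 / 6 = 0.2222.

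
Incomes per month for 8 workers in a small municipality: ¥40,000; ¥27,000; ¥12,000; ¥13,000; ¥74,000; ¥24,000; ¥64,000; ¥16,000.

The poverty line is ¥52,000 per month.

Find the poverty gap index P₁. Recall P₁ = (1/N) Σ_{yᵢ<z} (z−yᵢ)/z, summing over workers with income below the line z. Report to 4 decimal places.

0.4327

Below z: ¥12,000, ¥13,000, ¥16,000, ¥24,000, ¥27,000, ¥40,000 (q = 6 of N = 8).
Shortfall ratios: (52000−12000)/52000 = 0.7692; (52000−13000)/52000 = 0.7500; (52000−16000)/52000 = 0.6923; (52000−24000)/52000 = 0.5385; (52000−27000)/52000 = 0.4808; (52000−40000)/52000 = 0.2308.
Sum of shortfalls = 3.461538; P₁ averages over all N: 3.461538 / 8 = 0.4327.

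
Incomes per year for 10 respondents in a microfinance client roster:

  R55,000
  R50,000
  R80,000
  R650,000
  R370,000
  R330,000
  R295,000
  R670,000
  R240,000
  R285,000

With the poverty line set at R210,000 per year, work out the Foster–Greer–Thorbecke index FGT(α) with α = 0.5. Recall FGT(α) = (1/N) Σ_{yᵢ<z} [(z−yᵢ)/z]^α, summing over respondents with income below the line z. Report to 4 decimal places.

0.2519

Poor units: R50,000, R55,000, R80,000 (q = 3 of N = 10).
Normalized shortfalls: (210000−50000)/210000 = 0.7619; (210000−55000)/210000 = 0.7381; (210000−80000)/210000 = 0.6190.
Raised to α = 0.5: 0.87287; 0.85912; 0.78680.
Sum = 2.518792; FGT(0.5) = 2.518792 / 10 = 0.2519.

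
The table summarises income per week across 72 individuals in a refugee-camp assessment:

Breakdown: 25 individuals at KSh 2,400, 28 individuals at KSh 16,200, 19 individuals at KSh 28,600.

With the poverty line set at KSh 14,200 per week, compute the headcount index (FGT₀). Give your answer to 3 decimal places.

0.347

25 of the 72 individuals have income below KSh 14,200.
H = 25/72 = 0.347.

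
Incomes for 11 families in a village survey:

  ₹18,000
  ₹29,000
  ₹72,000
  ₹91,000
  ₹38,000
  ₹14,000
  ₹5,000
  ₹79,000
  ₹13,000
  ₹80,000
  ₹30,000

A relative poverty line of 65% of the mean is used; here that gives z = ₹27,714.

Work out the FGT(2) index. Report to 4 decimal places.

Incomes under z: ₹5,000, ₹13,000, ₹14,000, ₹18,000 (q = 4 of N = 11).
Shortfall ratios: (27714−5000)/27714 = 0.8196; (27714−13000)/27714 = 0.5309; (27714−14000)/27714 = 0.4948; (27714−18000)/27714 = 0.3505.
Squared: 0.6717; 0.2819; 0.2449; 0.1229.
Sum = 1.321323; P₂ = 1.321323 / 11 = 0.1201.

0.1201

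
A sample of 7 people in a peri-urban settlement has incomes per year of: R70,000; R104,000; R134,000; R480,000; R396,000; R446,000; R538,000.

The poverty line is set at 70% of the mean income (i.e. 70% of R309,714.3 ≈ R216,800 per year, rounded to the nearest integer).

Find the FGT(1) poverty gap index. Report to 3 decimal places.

0.226

Incomes under z: R70,000, R104,000, R134,000 (q = 3 of N = 7).
Normalized shortfalls: (216800−70000)/216800 = 0.6771; (216800−104000)/216800 = 0.5203; (216800−134000)/216800 = 0.3819.
Σ = 1.579336. Dividing by the full population N = 7 gives P₁ = 0.226.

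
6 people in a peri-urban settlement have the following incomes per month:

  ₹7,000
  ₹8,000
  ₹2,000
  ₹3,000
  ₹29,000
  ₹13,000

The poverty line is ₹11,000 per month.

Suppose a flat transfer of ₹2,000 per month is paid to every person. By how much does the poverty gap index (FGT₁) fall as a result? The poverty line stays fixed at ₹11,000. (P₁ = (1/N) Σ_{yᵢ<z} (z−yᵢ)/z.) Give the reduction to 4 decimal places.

0.1212

Before: below the line — ₹2,000, ₹3,000, ₹7,000, ₹8,000; poverty gap index (FGT₁) = 0.363636.
After the ₹2,000 transfer: below the line — ₹4,000, ₹5,000, ₹9,000, ₹10,000; poverty gap index (FGT₁) = 0.242424.
Reduction = 0.363636 − 0.242424 = 0.1212.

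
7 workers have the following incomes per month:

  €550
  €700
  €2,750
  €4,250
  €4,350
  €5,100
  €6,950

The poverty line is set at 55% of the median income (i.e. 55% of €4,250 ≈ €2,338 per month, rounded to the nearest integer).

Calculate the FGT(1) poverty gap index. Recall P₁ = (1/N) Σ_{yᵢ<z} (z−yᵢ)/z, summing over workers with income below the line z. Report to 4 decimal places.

0.2093

Below the line: €550, €700 (q = 2 of N = 7).
Shortfall ratios: (2338−550)/2338 = 0.7648; (2338−700)/2338 = 0.7006.
Σ = 1.465355. Dividing by the full population N = 7 gives P₁ = 0.2093.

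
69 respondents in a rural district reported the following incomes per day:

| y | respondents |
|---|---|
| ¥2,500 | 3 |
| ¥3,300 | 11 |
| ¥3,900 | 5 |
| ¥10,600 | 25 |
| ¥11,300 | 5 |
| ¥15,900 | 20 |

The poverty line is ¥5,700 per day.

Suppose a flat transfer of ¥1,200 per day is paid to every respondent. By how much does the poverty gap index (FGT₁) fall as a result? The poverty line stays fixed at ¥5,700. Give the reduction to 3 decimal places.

0.058

Before: below the line — 3×¥2,500, 11×¥3,300, 5×¥3,900; poverty gap index (FGT₁) = 0.11442.
After the ¥1,200 transfer: below the line — 3×¥3,700, 11×¥4,500, 5×¥5,100; poverty gap index (FGT₁) = 0.05645.
Reduction = 0.11442 − 0.05645 = 0.058.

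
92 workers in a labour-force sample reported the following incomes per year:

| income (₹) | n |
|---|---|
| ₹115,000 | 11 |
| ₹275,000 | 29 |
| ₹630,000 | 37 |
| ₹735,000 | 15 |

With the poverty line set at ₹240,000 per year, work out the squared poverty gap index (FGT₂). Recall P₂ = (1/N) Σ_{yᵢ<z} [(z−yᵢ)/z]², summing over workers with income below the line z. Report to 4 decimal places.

0.0324

Incomes under z: 11×₹115,000 (q = 11 of N = 92).
Normalized shortfalls: (240000−115000)/240000 = 0.5208 (×11).
Squared: 0.2713 (×11).
Sum = 2.983941; P₂ = 2.983941 / 92 = 0.0324.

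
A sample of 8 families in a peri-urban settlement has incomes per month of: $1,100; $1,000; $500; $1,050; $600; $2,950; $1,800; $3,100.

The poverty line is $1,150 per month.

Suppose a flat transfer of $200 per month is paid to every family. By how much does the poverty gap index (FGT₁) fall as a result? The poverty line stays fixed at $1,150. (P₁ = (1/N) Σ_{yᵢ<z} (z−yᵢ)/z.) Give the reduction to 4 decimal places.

Before: below the line — $500, $600, $1,000, $1,050, $1,100; poverty gap index (FGT₁) = 0.163043.
After the $200 transfer: below the line — $700, $800; poverty gap index (FGT₁) = 0.086957.
Reduction = 0.163043 − 0.086957 = 0.0761.

0.0761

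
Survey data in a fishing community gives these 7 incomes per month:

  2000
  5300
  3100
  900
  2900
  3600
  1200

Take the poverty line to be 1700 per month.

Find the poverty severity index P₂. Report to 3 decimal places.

Below the line: 900, 1200 (q = 2 of N = 7).
Shortfall ratios: (1700−900)/1700 = 0.4706; (1700−1200)/1700 = 0.2941.
Squared: 0.2215; 0.0865.
Sum = 0.307958; P₂ = 0.307958 / 7 = 0.044.

0.044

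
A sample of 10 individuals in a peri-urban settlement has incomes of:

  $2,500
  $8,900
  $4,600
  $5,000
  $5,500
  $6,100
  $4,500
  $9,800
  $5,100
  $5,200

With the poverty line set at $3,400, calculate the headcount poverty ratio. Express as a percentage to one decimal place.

10.0%

1 of the 10 individuals have income below $3,400.
H = 1/10 = 10.0%.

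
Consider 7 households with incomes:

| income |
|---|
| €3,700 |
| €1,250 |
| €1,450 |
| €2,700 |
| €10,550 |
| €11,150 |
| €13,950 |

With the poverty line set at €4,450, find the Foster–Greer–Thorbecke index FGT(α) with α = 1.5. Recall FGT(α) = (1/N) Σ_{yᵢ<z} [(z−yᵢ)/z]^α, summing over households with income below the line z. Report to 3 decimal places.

Below z: €1,250, €1,450, €2,700, €3,700 (q = 4 of N = 7).
Gap ratios (z−y)/z: (4450−1250)/4450 = 0.7191; (4450−1450)/4450 = 0.6742; (4450−2700)/4450 = 0.3933; (4450−3700)/4450 = 0.1685.
Raised to α = 1.5: 0.60980; 0.55353; 0.24661; 0.06919.
Sum = 1.479132; FGT(1.5) = 1.479132 / 7 = 0.211.

0.211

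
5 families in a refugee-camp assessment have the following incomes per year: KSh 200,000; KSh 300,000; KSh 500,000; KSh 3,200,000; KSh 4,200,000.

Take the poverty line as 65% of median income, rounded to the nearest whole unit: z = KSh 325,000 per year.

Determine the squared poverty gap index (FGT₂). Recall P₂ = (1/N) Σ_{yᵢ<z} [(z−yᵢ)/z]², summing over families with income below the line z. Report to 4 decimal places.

0.0308

Incomes under z: KSh 200,000, KSh 300,000 (q = 2 of N = 5).
Gap ratios (z−y)/z: (325000−200000)/325000 = 0.3846; (325000−300000)/325000 = 0.0769.
Squared: 0.1479; 0.0059.
Sum = 0.153846; P₂ = 0.153846 / 5 = 0.0308.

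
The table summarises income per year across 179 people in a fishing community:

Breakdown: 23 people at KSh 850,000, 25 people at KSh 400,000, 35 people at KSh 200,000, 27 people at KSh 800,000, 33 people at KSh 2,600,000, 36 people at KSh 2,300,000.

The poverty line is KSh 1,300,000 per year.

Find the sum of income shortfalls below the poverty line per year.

KSh 84,850,000

Incomes under z: 35×KSh 200,000, 25×KSh 400,000, 27×KSh 800,000, 23×KSh 850,000 (q = 110 of N = 179).
Individual gaps: 35×(1300000−200000) = 38500000; 25×(1300000−400000) = 22500000; 27×(1300000−800000) = 13500000; 23×(1300000−850000) = 10350000.
Aggregate gap = KSh 84,850,000.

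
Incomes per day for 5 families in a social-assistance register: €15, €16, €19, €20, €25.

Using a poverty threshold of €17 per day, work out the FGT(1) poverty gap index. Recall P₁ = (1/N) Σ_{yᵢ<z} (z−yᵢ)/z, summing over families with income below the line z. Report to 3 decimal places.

0.035

Incomes under z: €15, €16 (q = 2 of N = 5).
Relative gaps: (17−15)/17 = 0.1176; (17−16)/17 = 0.0588.
Sum of shortfalls = 0.176471; P₁ averages over all N: 0.176471 / 5 = 0.035.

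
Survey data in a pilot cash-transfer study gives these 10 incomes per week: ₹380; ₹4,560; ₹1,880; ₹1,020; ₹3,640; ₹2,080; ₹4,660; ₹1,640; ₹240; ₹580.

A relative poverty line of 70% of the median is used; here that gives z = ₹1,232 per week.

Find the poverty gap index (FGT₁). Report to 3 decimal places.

Below the line: ₹240, ₹380, ₹580, ₹1,020 (q = 4 of N = 10).
Relative gaps: (1232−240)/1232 = 0.8052; (1232−380)/1232 = 0.6916; (1232−580)/1232 = 0.5292; (1232−1020)/1232 = 0.1721.
Σ = 2.198052. Dividing by the full population N = 10 gives P₁ = 0.220.

0.220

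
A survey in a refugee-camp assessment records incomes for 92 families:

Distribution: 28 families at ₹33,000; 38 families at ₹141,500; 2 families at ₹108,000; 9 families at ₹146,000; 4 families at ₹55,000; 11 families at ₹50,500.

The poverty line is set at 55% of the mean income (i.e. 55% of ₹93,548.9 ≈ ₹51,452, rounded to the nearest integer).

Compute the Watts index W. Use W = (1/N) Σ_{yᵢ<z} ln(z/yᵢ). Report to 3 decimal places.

Incomes under z: 28×₹33,000, 11×₹50,500 (q = 39 of N = 92).
ln(z/y) terms: ln(51452/33000) = 0.4441 (×28); ln(51452/50500) = 0.0187 (×11).
W = 12.641406 / 92 = 0.137.

0.137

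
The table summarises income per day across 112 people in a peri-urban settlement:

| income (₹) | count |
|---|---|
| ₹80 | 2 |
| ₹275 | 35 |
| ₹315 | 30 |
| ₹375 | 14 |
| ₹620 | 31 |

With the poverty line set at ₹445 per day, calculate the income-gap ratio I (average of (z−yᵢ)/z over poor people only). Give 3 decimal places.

Poor units: 2×₹80, 35×₹275, 30×₹315, 14×₹375 (q = 81 of N = 112).
Relative gaps: 0.8202 (×2), 0.3820 (×35), 0.2921 (×30), 0.1573 (×14); sum = 25.977528.
I averages over the q = 81 poor units only: 25.977528 / 81 = 0.321.

0.321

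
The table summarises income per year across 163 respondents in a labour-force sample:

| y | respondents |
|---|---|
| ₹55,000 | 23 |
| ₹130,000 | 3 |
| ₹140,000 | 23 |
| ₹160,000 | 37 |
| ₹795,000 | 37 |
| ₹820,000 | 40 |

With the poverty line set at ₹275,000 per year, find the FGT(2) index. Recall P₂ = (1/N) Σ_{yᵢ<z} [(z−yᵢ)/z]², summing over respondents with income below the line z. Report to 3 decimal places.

Below the line: 23×₹55,000, 3×₹130,000, 23×₹140,000, 37×₹160,000 (q = 86 of N = 163).
Gap ratios (z−y)/z: (275000−55000)/275000 = 0.8000 (×23); (275000−130000)/275000 = 0.5273 (×3); (275000−140000)/275000 = 0.4909 (×23); (275000−160000)/275000 = 0.4182 (×37).
Squared: 0.6400 (×23); 0.2780 (×3); 0.2410 (×23); 0.1749 (×37).
Sum = 27.567273; P₂ = 27.567273 / 163 = 0.169.

0.169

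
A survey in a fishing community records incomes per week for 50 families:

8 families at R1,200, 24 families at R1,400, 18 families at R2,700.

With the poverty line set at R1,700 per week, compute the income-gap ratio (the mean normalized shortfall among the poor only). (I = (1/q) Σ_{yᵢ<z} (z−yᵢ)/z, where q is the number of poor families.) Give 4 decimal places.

0.2059

Below z: 8×R1,200, 24×R1,400 (q = 32 of N = 50).
Shortfall ratios (z−y)/z: 0.2941 (×8), 0.1765 (×24); sum = 6.588235.
The income-gap ratio divides by q (the poor only): 6.588235 / 32 = 0.2059.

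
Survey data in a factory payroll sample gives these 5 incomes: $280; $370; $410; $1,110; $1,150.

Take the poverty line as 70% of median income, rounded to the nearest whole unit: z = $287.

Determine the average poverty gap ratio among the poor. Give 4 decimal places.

0.0244

Incomes under z: $280 (q = 1 of N = 5).
Shortfall ratios (z−y)/z: 0.0244; sum = 0.024390.
The income-gap ratio divides by q (the poor only): 0.024390 / 1 = 0.0244.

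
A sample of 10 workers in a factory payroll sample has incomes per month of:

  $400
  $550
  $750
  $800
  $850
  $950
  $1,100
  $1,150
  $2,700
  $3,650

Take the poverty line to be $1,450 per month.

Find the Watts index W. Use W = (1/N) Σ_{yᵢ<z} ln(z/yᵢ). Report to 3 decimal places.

0.498

Incomes under z: $400, $550, $750, $800, $850, $950, $1,100, $1,150 (q = 8 of N = 10).
Log gaps: ln(1450/400) = 1.2879; ln(1450/550) = 0.9694; ln(1450/750) = 0.6592; ln(1450/800) = 0.5947; ln(1450/850) = 0.5341; ln(1450/950) = 0.4229; ln(1450/1100) = 0.2763; ln(1450/1150) = 0.2318.
W = 4.976202 / 10 = 0.498.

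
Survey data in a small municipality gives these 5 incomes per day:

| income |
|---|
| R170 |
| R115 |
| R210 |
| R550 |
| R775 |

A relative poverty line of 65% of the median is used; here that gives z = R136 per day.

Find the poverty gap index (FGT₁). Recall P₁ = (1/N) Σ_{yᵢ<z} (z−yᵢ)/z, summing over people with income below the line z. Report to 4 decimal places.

0.0309

Below the line: R115 (q = 1 of N = 5).
Gap ratios (z−y)/z: (136−115)/136 = 0.1544.
Sum of shortfalls = 0.154412; P₁ averages over all N: 0.154412 / 5 = 0.0309.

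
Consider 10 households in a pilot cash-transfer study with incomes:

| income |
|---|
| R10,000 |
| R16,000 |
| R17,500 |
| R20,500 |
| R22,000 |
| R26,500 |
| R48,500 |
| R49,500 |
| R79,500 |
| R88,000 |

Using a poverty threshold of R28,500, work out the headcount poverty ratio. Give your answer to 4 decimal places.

6 of the 10 households have income below R28,500.
H = 6/10 = 0.6000.

0.6000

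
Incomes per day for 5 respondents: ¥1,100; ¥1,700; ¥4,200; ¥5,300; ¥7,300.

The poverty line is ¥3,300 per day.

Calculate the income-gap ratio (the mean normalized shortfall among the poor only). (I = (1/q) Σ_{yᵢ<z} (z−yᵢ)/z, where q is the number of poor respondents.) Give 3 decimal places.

Poor units: ¥1,100, ¥1,700 (q = 2 of N = 5).
Relative gaps: 0.6667, 0.4848; sum = 1.151515.
The income-gap ratio divides by q (the poor only): 1.151515 / 2 = 0.576.

0.576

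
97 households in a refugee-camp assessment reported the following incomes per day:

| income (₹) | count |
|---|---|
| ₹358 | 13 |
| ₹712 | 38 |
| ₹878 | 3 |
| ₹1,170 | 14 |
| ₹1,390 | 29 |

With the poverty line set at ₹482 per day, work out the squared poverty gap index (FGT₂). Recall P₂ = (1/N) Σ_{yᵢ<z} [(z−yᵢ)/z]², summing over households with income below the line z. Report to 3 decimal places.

0.009

Below z: 13×₹358 (q = 13 of N = 97).
Shortfall ratios: (482−358)/482 = 0.2573 (×13).
Squared: 0.0662 (×13).
Sum = 0.860385; P₂ = 0.860385 / 97 = 0.009.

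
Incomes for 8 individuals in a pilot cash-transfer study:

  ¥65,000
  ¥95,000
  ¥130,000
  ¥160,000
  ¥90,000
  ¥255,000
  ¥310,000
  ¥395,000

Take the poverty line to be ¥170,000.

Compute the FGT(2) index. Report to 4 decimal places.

Below z: ¥65,000, ¥90,000, ¥95,000, ¥130,000, ¥160,000 (q = 5 of N = 8).
Shortfall ratios: (170000−65000)/170000 = 0.6176; (170000−90000)/170000 = 0.4706; (170000−95000)/170000 = 0.4412; (170000−130000)/170000 = 0.2353; (170000−160000)/170000 = 0.0588.
Squared: 0.3815; 0.2215; 0.1946; 0.0554; 0.0035.
Sum = 0.856401; P₂ = 0.856401 / 8 = 0.1071.

0.1071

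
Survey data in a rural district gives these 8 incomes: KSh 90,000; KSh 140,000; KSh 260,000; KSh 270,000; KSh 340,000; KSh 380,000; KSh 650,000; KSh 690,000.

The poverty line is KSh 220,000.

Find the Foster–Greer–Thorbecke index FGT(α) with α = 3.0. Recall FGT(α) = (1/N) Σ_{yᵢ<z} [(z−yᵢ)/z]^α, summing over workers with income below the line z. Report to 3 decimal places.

0.032

Below the line: KSh 90,000, KSh 140,000 (q = 2 of N = 8).
Shortfall ratios: (220000−90000)/220000 = 0.5909; (220000−140000)/220000 = 0.3636.
Raised to α = 3.0: 0.20633; 0.04808.
Sum = 0.254414; FGT(3.0) = 0.254414 / 8 = 0.032.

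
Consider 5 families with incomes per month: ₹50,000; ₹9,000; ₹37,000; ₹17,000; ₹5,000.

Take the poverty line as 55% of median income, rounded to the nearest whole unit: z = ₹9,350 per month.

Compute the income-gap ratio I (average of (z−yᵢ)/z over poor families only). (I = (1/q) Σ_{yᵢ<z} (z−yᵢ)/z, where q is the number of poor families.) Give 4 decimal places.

0.2513

Below z: ₹5,000, ₹9,000 (q = 2 of N = 5).
Relative gaps: 0.4652, 0.0374; sum = 0.502674.
The income-gap ratio divides by q (the poor only): 0.502674 / 2 = 0.2513.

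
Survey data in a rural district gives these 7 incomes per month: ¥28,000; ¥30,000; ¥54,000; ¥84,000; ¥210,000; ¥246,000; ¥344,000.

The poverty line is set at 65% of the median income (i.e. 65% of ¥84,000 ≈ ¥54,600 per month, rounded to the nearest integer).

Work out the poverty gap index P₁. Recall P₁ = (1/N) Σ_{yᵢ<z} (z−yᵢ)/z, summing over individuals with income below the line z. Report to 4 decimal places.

Incomes under z: ¥28,000, ¥30,000, ¥54,000 (q = 3 of N = 7).
Shortfall ratios: (54600−28000)/54600 = 0.4872; (54600−30000)/54600 = 0.4505; (54600−54000)/54600 = 0.0110.
Σ = 0.948718. Dividing by the full population N = 7 gives P₁ = 0.1355.

0.1355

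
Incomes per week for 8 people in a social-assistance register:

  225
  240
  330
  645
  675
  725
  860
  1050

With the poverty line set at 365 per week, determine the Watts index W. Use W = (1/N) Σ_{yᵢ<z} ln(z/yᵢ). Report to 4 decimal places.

0.1255

Poor units: 225, 240, 330 (q = 3 of N = 8).
Log gaps: ln(365/225) = 0.4838; ln(365/240) = 0.4193; ln(365/330) = 0.1008.
W = 1.003860 / 8 = 0.1255.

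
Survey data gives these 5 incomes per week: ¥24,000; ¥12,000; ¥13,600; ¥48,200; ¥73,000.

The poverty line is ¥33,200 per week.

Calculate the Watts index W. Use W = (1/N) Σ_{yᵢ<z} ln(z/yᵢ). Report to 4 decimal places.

0.4469

Below the line: ¥12,000, ¥13,600, ¥24,000 (q = 3 of N = 5).
ln(z/y) terms: ln(33200/12000) = 1.0176; ln(33200/13600) = 0.8925; ln(33200/24000) = 0.3245.
W = 2.234619 / 5 = 0.4469.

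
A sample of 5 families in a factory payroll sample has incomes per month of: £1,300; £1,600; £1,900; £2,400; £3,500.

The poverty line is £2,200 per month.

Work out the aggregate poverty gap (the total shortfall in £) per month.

Below z: £1,300, £1,600, £1,900 (q = 3 of N = 5).
Individual gaps: 2200−1300 = 900; 2200−1600 = 600; 2200−1900 = 300.
Aggregate gap = £1,800.

£1,800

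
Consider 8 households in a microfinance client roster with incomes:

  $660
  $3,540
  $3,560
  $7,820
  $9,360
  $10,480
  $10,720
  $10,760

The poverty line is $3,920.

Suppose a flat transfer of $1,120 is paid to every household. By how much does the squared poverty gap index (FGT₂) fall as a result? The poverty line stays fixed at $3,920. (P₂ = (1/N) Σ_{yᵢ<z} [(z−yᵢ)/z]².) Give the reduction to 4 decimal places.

0.0514

Before: below the line — $660, $3,540, $3,560; squared poverty gap index (FGT₂) = 0.088680.
After the $1,120 transfer: below the line — $1,780; squared poverty gap index (FGT₂) = 0.037253.
Reduction = 0.088680 − 0.037253 = 0.0514.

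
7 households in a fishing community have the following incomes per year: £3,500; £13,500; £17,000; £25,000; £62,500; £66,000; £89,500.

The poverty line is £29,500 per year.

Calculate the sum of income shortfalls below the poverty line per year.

Poor units: £3,500, £13,500, £17,000, £25,000 (q = 4 of N = 7).
Individual gaps: 29500−3500 = 26000; 29500−13500 = 16000; 29500−17000 = 12500; 29500−25000 = 4500.
Aggregate gap = £59,000.

£59,000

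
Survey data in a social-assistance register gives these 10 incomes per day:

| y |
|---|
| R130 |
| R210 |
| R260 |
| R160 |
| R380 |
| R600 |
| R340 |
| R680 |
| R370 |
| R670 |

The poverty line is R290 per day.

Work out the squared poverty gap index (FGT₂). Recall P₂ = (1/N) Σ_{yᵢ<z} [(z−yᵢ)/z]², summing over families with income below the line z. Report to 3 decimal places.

Below z: R130, R160, R210, R260 (q = 4 of N = 10).
Normalized shortfalls: (290−130)/290 = 0.5517; (290−160)/290 = 0.4483; (290−210)/290 = 0.2759; (290−260)/290 = 0.1034.
Squared: 0.3044; 0.2010; 0.0761; 0.0107.
Sum = 0.592152; P₂ = 0.592152 / 10 = 0.059.

0.059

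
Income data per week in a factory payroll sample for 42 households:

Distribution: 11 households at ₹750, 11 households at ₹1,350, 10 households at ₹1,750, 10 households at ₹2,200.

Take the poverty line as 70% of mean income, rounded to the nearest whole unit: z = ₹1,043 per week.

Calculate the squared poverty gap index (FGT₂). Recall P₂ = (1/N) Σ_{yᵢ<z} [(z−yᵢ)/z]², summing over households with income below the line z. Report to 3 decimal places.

Poor units: 11×₹750 (q = 11 of N = 42).
Shortfall ratios: (1043−750)/1043 = 0.2809 (×11).
Squared: 0.0789 (×11).
Sum = 0.868079; P₂ = 0.868079 / 42 = 0.021.

0.021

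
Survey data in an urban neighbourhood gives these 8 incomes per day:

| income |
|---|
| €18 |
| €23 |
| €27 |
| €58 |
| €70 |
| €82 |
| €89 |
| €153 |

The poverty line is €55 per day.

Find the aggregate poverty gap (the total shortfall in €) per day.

€97

Poor units: €18, €23, €27 (q = 3 of N = 8).
Individual gaps: 55−18 = 37; 55−23 = 32; 55−27 = 28.
Aggregate gap = €97.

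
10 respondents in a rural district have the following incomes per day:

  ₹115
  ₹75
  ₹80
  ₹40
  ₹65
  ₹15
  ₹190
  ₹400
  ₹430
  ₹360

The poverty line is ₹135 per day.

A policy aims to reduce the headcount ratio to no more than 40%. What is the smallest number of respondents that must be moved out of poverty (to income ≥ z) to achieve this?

Currently q = 6 of N = 10 are below the line (H = 0.600).
A headcount ratio of at most 40% allows at most ⌊0.40 × 10⌋ = 4 poor respondents.
So at least 6 − 4 = 2 must be lifted.

2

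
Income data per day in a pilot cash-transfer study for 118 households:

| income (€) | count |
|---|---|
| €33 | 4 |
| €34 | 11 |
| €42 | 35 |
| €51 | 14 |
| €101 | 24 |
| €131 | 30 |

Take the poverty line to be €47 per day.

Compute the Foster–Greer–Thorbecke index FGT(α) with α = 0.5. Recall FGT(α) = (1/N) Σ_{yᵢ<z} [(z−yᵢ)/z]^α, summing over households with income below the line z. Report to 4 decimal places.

0.1643

Incomes under z: 4×€33, 11×€34, 35×€42 (q = 50 of N = 118).
Relative gaps: (47−33)/47 = 0.2979 (×4); (47−34)/47 = 0.2766 (×11); (47−42)/47 = 0.1064 (×35).
Raised to α = 0.5: 0.54578 (×4); 0.52592 (×11); 0.32616 (×35).
Sum = 19.384009; FGT(0.5) = 19.384009 / 118 = 0.1643.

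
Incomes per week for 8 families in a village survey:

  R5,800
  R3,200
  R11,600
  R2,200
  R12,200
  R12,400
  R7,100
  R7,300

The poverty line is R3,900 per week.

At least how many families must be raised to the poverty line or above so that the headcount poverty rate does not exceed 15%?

1

2 of the 8 families are poor, so H = 2/8 = 0.250.
A headcount ratio of at most 15% allows at most ⌊0.15 × 8⌋ = 1 poor families.
So at least 2 − 1 = 1 must be lifted.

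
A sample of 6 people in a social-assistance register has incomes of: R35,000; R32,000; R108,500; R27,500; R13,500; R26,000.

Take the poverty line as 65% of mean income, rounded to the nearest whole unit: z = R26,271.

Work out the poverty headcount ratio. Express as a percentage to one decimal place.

2 of the 6 people have income below R26,271.
H = 2/6 = 33.3%.

33.3%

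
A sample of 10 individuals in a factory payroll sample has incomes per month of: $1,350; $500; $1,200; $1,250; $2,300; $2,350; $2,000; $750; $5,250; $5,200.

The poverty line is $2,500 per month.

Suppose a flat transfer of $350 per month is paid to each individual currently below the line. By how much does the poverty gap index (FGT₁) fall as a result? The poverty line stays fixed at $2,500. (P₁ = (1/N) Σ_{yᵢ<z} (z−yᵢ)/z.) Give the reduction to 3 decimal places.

0.098

Before: below the line — $500, $750, $1,200, $1,250, $1,350, $2,000, $2,300, $2,350; poverty gap index (FGT₁) = 0.33200.
After the $350 transfer: below the line — $850, $1,100, $1,550, $1,600, $1,700, $2,350; poverty gap index (FGT₁) = 0.23400.
Reduction = 0.33200 − 0.23400 = 0.098.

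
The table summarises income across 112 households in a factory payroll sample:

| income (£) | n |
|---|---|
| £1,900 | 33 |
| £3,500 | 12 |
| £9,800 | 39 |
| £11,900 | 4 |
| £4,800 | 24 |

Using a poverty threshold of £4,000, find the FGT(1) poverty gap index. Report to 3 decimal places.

0.168

Below z: 33×£1,900, 12×£3,500 (q = 45 of N = 112).
Normalized shortfalls: (4000−1900)/4000 = 0.5250 (×33); (4000−3500)/4000 = 0.1250 (×12).
Σ = 18.825000. Dividing by the full population N = 112 gives P₁ = 0.168.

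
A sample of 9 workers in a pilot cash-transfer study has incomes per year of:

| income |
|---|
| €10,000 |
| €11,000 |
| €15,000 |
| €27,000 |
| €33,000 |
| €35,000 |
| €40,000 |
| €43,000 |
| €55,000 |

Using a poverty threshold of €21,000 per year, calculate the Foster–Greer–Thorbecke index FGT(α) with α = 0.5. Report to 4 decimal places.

0.2165

Poor units: €10,000, €11,000, €15,000 (q = 3 of N = 9).
Gap ratios (z−y)/z: (21000−10000)/21000 = 0.5238; (21000−11000)/21000 = 0.4762; (21000−15000)/21000 = 0.2857.
Raised to α = 0.5: 0.72375; 0.69007; 0.53452.
Sum = 1.948335; FGT(0.5) = 1.948335 / 9 = 0.2165.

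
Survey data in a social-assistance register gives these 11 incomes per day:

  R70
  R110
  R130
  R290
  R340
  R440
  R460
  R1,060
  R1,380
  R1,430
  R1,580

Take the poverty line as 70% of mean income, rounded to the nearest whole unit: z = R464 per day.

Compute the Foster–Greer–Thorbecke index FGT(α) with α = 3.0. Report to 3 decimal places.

0.136

Poor units: R70, R110, R130, R290, R340, R440, R460 (q = 7 of N = 11).
Shortfall ratios: (464−70)/464 = 0.8491; (464−110)/464 = 0.7629; (464−130)/464 = 0.7198; (464−290)/464 = 0.3750; (464−340)/464 = 0.2672; (464−440)/464 = 0.0517; (464−460)/464 = 0.0086.
Raised to α = 3.0: 0.61226; 0.44407; 0.37298; 0.05273; 0.01909; 0.00014; 0.00000.
Sum = 1.501272; FGT(3.0) = 1.501272 / 11 = 0.136.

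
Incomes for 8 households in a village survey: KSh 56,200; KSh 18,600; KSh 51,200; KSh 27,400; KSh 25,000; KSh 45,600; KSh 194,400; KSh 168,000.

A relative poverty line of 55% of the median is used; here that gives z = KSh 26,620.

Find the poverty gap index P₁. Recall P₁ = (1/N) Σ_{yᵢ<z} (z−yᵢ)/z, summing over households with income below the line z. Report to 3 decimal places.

0.045

Below the line: KSh 18,600, KSh 25,000 (q = 2 of N = 8).
Gap ratios (z−y)/z: (26620−18600)/26620 = 0.3013; (26620−25000)/26620 = 0.0609.
Σ = 0.362134. Dividing by the full population N = 8 gives P₁ = 0.045.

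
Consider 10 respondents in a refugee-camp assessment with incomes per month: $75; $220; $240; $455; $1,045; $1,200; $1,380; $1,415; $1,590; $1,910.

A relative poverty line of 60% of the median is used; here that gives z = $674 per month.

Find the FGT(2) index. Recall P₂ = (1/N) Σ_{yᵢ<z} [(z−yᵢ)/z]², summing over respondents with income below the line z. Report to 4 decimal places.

0.1764

Below the line: $75, $220, $240, $455 (q = 4 of N = 10).
Relative gaps: (674−75)/674 = 0.8887; (674−220)/674 = 0.6736; (674−240)/674 = 0.6439; (674−455)/674 = 0.3249.
Squared: 0.7898; 0.4537; 0.4146; 0.1056.
Sum = 1.763760; P₂ = 1.763760 / 10 = 0.1764.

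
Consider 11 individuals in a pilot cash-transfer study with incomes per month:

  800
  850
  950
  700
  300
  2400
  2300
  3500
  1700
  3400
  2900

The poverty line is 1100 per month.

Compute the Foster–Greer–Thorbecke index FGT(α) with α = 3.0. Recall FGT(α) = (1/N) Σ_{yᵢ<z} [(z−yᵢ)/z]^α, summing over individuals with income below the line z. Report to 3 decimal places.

0.042

Incomes under z: 300, 700, 800, 850, 950 (q = 5 of N = 11).
Relative gaps: (1100−300)/1100 = 0.7273; (1100−700)/1100 = 0.3636; (1100−800)/1100 = 0.2727; (1100−850)/1100 = 0.2273; (1100−950)/1100 = 0.1364.
Raised to α = 3.0: 0.38467; 0.04808; 0.02029; 0.01174; 0.00254.
Sum = 0.467318; FGT(3.0) = 0.467318 / 11 = 0.042.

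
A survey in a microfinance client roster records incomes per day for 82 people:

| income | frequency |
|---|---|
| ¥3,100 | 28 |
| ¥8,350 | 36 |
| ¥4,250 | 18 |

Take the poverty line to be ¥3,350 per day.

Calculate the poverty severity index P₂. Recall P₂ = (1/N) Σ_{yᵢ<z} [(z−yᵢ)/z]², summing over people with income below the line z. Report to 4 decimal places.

0.0019

Below z: 28×¥3,100 (q = 28 of N = 82).
Shortfall ratios: (3350−3100)/3350 = 0.0746 (×28).
Squared: 0.0056 (×28).
Sum = 0.155937; P₂ = 0.155937 / 82 = 0.0019.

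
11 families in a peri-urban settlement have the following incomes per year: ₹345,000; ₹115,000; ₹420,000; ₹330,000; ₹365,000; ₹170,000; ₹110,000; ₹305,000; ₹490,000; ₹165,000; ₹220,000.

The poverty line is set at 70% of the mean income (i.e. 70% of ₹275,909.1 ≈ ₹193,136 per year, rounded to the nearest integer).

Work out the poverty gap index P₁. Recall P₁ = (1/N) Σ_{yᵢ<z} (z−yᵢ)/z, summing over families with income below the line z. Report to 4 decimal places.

0.1000

Below z: ₹110,000, ₹115,000, ₹165,000, ₹170,000 (q = 4 of N = 11).
Gap ratios (z−y)/z: (193136−110000)/193136 = 0.4305; (193136−115000)/193136 = 0.4046; (193136−165000)/193136 = 0.1457; (193136−170000)/193136 = 0.1198.
Σ = 1.100489. Dividing by the full population N = 11 gives P₁ = 0.1000.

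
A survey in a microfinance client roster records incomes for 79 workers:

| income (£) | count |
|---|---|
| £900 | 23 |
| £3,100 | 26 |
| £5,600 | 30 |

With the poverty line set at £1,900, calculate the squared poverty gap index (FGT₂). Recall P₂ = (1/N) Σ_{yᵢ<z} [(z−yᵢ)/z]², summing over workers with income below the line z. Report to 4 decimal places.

0.0806

Below the line: 23×£900 (q = 23 of N = 79).
Gap ratios (z−y)/z: (1900−900)/1900 = 0.5263 (×23).
Squared: 0.2770 (×23).
Sum = 6.371191; P₂ = 6.371191 / 79 = 0.0806.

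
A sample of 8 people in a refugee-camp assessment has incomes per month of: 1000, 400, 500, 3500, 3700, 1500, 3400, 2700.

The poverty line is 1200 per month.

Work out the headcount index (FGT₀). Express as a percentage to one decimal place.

3 of the 8 people have income below 1200.
H = 3/8 = 37.5%.

37.5%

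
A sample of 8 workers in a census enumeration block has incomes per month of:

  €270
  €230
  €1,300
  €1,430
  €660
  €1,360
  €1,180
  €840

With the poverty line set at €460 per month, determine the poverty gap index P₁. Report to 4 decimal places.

Poor units: €230, €270 (q = 2 of N = 8).
Relative gaps: (460−230)/460 = 0.5000; (460−270)/460 = 0.4130.
Σ = 0.913043. Dividing by the full population N = 8 gives P₁ = 0.1141.

0.1141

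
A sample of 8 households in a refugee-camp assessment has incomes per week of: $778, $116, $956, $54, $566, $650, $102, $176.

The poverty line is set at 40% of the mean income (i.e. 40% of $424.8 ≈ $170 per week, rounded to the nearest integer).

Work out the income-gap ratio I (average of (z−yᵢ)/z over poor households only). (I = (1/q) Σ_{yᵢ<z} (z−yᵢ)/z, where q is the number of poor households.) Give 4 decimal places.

Poor units: $54, $102, $116 (q = 3 of N = 8).
Relative gaps: 0.6824, 0.4000, 0.3176; sum = 1.400000.
I averages over the q = 3 poor units only: 1.400000 / 3 = 0.4667.

0.4667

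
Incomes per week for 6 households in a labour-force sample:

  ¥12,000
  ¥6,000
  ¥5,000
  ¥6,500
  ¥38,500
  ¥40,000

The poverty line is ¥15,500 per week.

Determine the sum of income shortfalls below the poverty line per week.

Below z: ¥5,000, ¥6,000, ¥6,500, ¥12,000 (q = 4 of N = 6).
Individual gaps: 15500−5000 = 10500; 15500−6000 = 9500; 15500−6500 = 9000; 15500−12000 = 3500.
Aggregate gap = ¥32,500.

¥32,500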